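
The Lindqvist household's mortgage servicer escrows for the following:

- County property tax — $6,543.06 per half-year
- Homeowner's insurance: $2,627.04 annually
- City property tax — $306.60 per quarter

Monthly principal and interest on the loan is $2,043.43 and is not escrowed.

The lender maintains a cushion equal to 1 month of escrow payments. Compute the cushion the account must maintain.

$1,411.63

County property tax = $6,543.06 × 2 = $13,086.12/yr
Homeowner's insurance = $2,627.04/yr
City property tax = $306.60 × 4 = $1,226.40/yr
Total per year = $13,086.12 + $2,627.04 + $1,226.40 = $16,939.56
Base monthly escrow = $16,939.56 / 12 = $1,411.63
Required cushion = 1 × $1,411.63 = $1,411.63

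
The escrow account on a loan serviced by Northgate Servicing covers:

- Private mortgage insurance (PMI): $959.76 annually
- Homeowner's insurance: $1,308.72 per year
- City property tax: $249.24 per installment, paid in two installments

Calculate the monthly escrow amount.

$230.58

Private mortgage insurance (PMI): $959.76 per year
Homeowner's insurance: $1,308.72 per year
City property tax: $249.24 × 2 = $498.48 per year
Yearly total = $2,766.96
Per month = $2,766.96 ÷ 12 = $230.58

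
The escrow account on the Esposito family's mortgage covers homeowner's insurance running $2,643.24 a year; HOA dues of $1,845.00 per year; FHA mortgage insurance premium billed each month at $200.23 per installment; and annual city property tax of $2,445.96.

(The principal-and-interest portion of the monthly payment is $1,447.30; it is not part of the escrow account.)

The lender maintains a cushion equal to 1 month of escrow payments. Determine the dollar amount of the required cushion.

$778.08

Homeowner's insurance — $2,643.24/yr
HOA dues — $1,845.00/yr
FHA mortgage insurance premium — $200.23 × 12 = $2,402.76/yr
City property tax — $2,445.96/yr
Yearly total = $2,643.24 + $1,845.00 + $2,402.76 + $2,445.96 = $9,336.96
Monthly escrow = $9,336.96 ÷ 12 = $778.08
Required cushion = 1 × $778.08 = $778.08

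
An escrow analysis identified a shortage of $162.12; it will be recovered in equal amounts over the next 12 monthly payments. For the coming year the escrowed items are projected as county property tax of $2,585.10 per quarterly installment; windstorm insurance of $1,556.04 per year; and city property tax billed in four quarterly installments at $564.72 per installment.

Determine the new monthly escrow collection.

$1,193.12

County property tax — $2,585.10 × 4 = $10,340.40 annually
Windstorm insurance — $1,556.04 annually
City property tax — $564.72 × 4 = $2,258.88 annually
Combined annual = $10,340.40 + $1,556.04 + $2,258.88 = $14,155.32
Monthly = $14,155.32 / 12 = $1,179.61
Monthly shortage recovery: $162.12 / 12 = $13.51
Adjusted monthly = $1,179.61 + $13.51 = $1,193.12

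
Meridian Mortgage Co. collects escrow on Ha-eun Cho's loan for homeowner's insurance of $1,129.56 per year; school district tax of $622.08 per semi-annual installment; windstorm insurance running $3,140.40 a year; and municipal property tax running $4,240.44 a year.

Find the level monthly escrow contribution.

$812.88

Homeowner's insurance — $1,129.56 per year
School district tax — $622.08 × 2 = $1,244.16 per year
Windstorm insurance — $3,140.40 per year
Municipal property tax — $4,240.44 per year
Total per year = $1,129.56 + $1,244.16 + $3,140.40 + $4,240.44 = $9,754.56
Per month = $9,754.56 ÷ 12 = $812.88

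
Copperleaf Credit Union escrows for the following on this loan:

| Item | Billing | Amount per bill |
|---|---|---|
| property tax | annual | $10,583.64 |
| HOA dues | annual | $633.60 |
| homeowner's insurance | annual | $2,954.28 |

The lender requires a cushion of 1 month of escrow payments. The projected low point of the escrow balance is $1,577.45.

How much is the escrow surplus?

Property tax = $10,583.64 annually
HOA dues = $633.60 annually
Homeowner's insurance = $2,954.28 annually
Total per year = $10,583.64 + $633.60 + $2,954.28 = $14,171.52
Per month = $14,171.52 ÷ 12 = $1,180.96
Required reserve = 1 × $1,180.96 = $1,180.96
Excess over cushion: $1,577.45 − $1,180.96 = $396.49

$396.49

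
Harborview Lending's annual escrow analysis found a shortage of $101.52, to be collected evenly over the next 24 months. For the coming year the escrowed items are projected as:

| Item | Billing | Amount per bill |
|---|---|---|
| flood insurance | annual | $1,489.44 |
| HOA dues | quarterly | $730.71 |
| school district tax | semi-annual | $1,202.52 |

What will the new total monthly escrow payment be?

$572.34

Flood insurance — $1,489.44 annually
HOA dues — $730.71 × 4 = $2,922.84 annually
School district tax — $1,202.52 × 2 = $2,405.04 annually
Combined annual = $1,489.44 + $2,922.84 + $2,405.04 = $6,817.32
Base monthly escrow = $6,817.32 / 12 = $568.11
Shortage spread = $101.52 ÷ 24 = $4.23/mo
Adjusted monthly = $568.11 + $4.23 = $572.34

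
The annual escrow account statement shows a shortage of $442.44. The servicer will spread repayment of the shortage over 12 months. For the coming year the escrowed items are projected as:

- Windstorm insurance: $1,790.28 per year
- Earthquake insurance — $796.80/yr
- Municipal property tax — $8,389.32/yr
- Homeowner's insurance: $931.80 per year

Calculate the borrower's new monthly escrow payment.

Windstorm insurance — $1,790.28 annually
Earthquake insurance — $796.80 annually
Municipal property tax — $8,389.32 annually
Homeowner's insurance — $931.80 annually
Total annual escrow = $1,790.28 + $796.80 + $8,389.32 + $931.80 = $11,908.20
Monthly = $11,908.20 / 12 = $992.35
Shortage spread = $442.44 ÷ 12 = $36.87/mo
New monthly escrow = $992.35 + $36.87 = $1,029.22

$1,029.22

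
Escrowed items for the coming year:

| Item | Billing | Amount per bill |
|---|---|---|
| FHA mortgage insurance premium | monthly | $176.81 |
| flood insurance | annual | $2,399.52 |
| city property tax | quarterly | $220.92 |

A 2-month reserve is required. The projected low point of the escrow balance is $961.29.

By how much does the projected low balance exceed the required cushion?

$60.47

FHA mortgage insurance premium = $176.81 × 12 = $2,121.72/yr
Flood insurance = $2,399.52/yr
City property tax = $220.92 × 4 = $883.68/yr
Annual escrow total = $2,121.72 + $2,399.52 + $883.68 = $5,404.92
Base monthly escrow = $5,404.92 / 12 = $450.41
Required cushion = 2 × $450.41 = $900.82
Surplus = $961.29 − $900.82 = $60.47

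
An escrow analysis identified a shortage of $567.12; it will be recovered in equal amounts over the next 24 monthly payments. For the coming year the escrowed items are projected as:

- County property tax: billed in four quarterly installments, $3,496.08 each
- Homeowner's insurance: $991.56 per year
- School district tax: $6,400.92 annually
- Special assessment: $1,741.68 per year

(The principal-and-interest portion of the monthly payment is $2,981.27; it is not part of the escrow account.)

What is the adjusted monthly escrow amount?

$1,950.17

County property tax: $3,496.08 × 4 = $13,984.32 per year
Homeowner's insurance: $991.56 per year
School district tax: $6,400.92 per year
Special assessment: $1,741.68 per year
Combined annual = $13,984.32 + $991.56 + $6,400.92 + $1,741.68 = $23,118.48
Monthly = $23,118.48 / 12 = $1,926.54
Shortage per month = $567.12 / 24 = $23.63
New monthly escrow = $1,926.54 + $23.63 = $1,950.17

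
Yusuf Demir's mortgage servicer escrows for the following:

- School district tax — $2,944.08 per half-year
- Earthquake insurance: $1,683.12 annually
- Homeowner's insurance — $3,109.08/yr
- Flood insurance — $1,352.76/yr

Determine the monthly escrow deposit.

$1,002.76

School district tax — $2,944.08 × 2 = $5,888.16 annually
Earthquake insurance — $1,683.12 annually
Homeowner's insurance — $3,109.08 annually
Flood insurance — $1,352.76 annually
Annual escrow total = $5,888.16 + $1,683.12 + $3,109.08 + $1,352.76 = $12,033.12
Monthly escrow = $12,033.12 ÷ 12 = $1,002.76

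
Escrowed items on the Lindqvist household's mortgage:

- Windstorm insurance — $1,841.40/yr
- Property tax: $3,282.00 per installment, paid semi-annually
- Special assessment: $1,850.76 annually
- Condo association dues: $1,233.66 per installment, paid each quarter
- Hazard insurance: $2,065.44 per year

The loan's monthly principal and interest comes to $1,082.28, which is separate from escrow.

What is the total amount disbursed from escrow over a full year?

$17,256.24

Windstorm insurance = $1,841.40
Property tax = $3,282.00 × 2 = $6,564.00
Special assessment = $1,850.76
Condo association dues = $1,233.66 × 4 = $4,934.64
Hazard insurance = $2,065.44
Combined annual = $1,841.40 + $6,564.00 + $1,850.76 + $4,934.64 + $2,065.44 = $17,256.24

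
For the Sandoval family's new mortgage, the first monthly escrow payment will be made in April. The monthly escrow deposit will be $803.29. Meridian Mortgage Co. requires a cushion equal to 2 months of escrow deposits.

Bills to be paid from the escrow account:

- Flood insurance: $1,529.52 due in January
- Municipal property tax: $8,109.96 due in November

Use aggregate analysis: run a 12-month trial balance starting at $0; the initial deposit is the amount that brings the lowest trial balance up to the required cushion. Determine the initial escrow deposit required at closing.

$3,290.22

Cushion = 2 × $803.29 = $1,606.58
Trial balance (start $0, +$803.29 each month, − disbursements):
  Apr: +$803.29 → $803.29
  May: +$803.29 → $1,606.58
  Jun: +$803.29 → $2,409.87
  Jul: +$803.29 → $3,213.16
  Aug: +$803.29 → $4,016.45
  Sep: +$803.29 → $4,819.74
  Oct: +$803.29 → $5,623.03
  Nov: +$803.29 − $8,109.96 → -$1,683.64
  Dec: +$803.29 → -$880.35
  Jan: +$803.29 − $1,529.52 → -$1,606.58
  Feb: +$803.29 → -$803.29
  Mar: +$803.29 → $0.00
Lowest trial balance = -$1,683.64 (Nov)
Initial deposit = cushion − low point = $1,606.58 − (-$1,683.64) = $3,290.22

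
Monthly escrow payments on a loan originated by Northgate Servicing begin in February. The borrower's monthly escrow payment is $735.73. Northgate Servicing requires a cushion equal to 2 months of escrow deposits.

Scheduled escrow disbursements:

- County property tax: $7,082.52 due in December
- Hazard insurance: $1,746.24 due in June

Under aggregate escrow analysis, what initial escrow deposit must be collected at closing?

Cushion = 2 × $735.73 = $1,471.46
Trial balance (start $0, +$735.73 each month, − disbursements):
  Feb: +$735.73 → $735.73
  Mar: +$735.73 → $1,471.46
  Apr: +$735.73 → $2,207.19
  May: +$735.73 → $2,942.92
  Jun: +$735.73 − $1,746.24 → $1,932.41
  Jul: +$735.73 → $2,668.14
  Aug: +$735.73 → $3,403.87
  Sep: +$735.73 → $4,139.60
  Oct: +$735.73 → $4,875.33
  Nov: +$735.73 → $5,611.06
  Dec: +$735.73 − $7,082.52 → -$735.73
  Jan: +$735.73 → $0.00
Lowest trial balance = -$735.73 (Dec)
Initial deposit = cushion − low point = $1,471.46 − (-$735.73) = $2,207.19

$2,207.19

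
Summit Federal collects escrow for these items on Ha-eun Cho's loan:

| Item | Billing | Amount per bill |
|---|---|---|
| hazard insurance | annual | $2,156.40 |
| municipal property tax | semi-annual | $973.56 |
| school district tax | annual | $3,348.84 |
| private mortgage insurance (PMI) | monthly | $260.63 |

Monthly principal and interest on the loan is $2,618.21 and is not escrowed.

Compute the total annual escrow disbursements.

$10,579.92

Hazard insurance: $2,156.40
Municipal property tax: $973.56 × 2 = $1,947.12
School district tax: $3,348.84
Private mortgage insurance (PMI): $260.63 × 12 = $3,127.56
Total per year = $2,156.40 + $1,947.12 + $3,348.84 + $3,127.56 = $10,579.92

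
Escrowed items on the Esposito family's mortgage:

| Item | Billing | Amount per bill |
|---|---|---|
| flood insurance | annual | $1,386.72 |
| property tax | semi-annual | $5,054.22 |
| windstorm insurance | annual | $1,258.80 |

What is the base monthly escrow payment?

Flood insurance: $1,386.72 per year
Property tax: $5,054.22 × 2 = $10,108.44 per year
Windstorm insurance: $1,258.80 per year
Yearly total = $12,753.96
Monthly = $12,753.96 ÷ 12 = $1,062.83

$1,062.83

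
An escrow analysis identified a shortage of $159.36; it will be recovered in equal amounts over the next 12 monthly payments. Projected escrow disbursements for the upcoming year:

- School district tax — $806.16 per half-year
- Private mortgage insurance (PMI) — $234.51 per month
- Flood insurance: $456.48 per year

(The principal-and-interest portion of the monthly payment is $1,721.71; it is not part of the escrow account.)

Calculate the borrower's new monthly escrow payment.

School district tax = $806.16 × 2 = $1,612.32/yr
Private mortgage insurance (PMI) = $234.51 × 12 = $2,814.12/yr
Flood insurance = $456.48/yr
Combined annual = $1,612.32 + $2,814.12 + $456.48 = $4,882.92
Per month = $4,882.92 ÷ 12 = $406.91
Monthly shortage recovery: $159.36 ÷ 12 = $13.28
Adjusted monthly = $406.91 + $13.28 = $420.19

$420.19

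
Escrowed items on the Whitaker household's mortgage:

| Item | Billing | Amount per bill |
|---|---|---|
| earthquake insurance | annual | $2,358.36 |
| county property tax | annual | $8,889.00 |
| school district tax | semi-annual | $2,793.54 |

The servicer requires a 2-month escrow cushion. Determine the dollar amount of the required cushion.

Earthquake insurance — $2,358.36
County property tax — $8,889.00
School district tax — $2,793.54 × 2 = $5,587.08
Total per year = $2,358.36 + $8,889.00 + $5,587.08 = $16,834.44
Monthly = $16,834.44 / 12 = $1,402.87
Cushion = 2 × $1,402.87 = $2,805.74

$2,805.74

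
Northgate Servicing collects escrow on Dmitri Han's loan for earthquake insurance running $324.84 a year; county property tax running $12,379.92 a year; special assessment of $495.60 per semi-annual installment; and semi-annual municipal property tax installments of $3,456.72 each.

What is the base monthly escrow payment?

$1,717.45

Earthquake insurance = $324.84/yr
County property tax = $12,379.92/yr
Special assessment = $495.60 × 2 = $991.20/yr
Municipal property tax = $3,456.72 × 2 = $6,913.44/yr
Annual escrow total = $20,609.40
Monthly = $20,609.40 / 12 = $1,717.45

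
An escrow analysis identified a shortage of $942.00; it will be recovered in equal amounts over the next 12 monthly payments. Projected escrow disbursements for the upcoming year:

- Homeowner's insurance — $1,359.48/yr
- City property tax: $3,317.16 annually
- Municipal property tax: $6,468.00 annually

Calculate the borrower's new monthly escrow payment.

Homeowner's insurance — $1,359.48/yr
City property tax — $3,317.16/yr
Municipal property tax — $6,468.00/yr
Total annual escrow = $1,359.48 + $3,317.16 + $6,468.00 = $11,144.64
Base monthly escrow = $11,144.64 ÷ 12 = $928.72
Shortage per month = $942.00 ÷ 12 = $78.50
Adjusted monthly = $928.72 + $78.50 = $1,007.22

$1,007.22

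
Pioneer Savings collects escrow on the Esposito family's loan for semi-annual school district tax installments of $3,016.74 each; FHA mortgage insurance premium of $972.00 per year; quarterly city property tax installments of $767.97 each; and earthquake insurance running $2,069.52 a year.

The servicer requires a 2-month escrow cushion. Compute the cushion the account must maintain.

School district tax — $3,016.74 × 2 = $6,033.48 annually
FHA mortgage insurance premium — $972.00 annually
City property tax — $767.97 × 4 = $3,071.88 annually
Earthquake insurance — $2,069.52 annually
Total annual escrow = $6,033.48 + $972.00 + $3,071.88 + $2,069.52 = $12,146.88
Per month = $12,146.88 ÷ 12 = $1,012.24
Required cushion = 2 × $1,012.24 = $2,024.48

$2,024.48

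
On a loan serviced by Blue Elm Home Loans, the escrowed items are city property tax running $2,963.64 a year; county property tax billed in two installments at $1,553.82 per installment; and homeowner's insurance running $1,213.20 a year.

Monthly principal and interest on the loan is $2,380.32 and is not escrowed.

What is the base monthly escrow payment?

$607.04

City property tax — $2,963.64 per year
County property tax — $1,553.82 × 2 = $3,107.64 per year
Homeowner's insurance — $1,213.20 per year
Annual escrow total = $2,963.64 + $3,107.64 + $1,213.20 = $7,284.48
Per month = $7,284.48 / 12 = $607.04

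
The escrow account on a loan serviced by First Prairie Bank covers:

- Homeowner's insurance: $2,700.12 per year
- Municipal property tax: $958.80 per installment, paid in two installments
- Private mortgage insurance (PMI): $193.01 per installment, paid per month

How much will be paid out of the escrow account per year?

Homeowner's insurance = $2,700.12 annually
Municipal property tax = $958.80 × 2 = $1,917.60 annually
Private mortgage insurance (PMI) = $193.01 × 12 = $2,316.12 annually
Total per year = $2,700.12 + $1,917.60 + $2,316.12 = $6,933.84

$6,933.84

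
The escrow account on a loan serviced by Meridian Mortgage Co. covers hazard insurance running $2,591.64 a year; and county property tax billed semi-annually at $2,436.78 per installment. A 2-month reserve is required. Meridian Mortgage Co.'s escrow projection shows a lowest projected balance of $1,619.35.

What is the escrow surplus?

Hazard insurance — $2,591.64 annually
County property tax — $2,436.78 × 2 = $4,873.56 annually
Yearly total = $2,591.64 + $4,873.56 = $7,465.20
Monthly = $7,465.20 ÷ 12 = $622.10
Cushion = 2 × $622.10 = $1,244.20
Surplus = $1,619.35 − $1,244.20 = $375.15

$375.15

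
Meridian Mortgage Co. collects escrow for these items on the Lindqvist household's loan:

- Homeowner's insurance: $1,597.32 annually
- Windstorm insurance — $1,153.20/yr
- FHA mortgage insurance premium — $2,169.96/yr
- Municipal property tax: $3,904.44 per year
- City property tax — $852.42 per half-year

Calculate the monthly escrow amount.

$877.48

Homeowner's insurance: $1,597.32/yr
Windstorm insurance: $1,153.20/yr
FHA mortgage insurance premium: $2,169.96/yr
Municipal property tax: $3,904.44/yr
City property tax: $852.42 × 2 = $1,704.84/yr
Combined annual = $10,529.76
Monthly escrow = $10,529.76 ÷ 12 = $877.48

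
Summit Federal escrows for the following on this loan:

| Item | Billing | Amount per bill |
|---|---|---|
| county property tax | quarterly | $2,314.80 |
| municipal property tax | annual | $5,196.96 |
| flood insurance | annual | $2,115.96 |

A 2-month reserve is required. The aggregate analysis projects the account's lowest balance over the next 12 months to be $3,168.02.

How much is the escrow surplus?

County property tax — $2,314.80 × 4 = $9,259.20
Municipal property tax — $5,196.96
Flood insurance — $2,115.96
Total annual escrow = $9,259.20 + $5,196.96 + $2,115.96 = $16,572.12
Base monthly escrow = $16,572.12 / 12 = $1,381.01
Required cushion = 2 × $1,381.01 = $2,762.02
Excess over cushion: $3,168.02 − $2,762.02 = $406.00

$406.00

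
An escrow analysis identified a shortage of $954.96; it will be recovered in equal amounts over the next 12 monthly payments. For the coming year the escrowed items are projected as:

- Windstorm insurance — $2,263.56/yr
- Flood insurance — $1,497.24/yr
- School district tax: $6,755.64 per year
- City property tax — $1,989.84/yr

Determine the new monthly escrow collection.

$1,121.77

Windstorm insurance — $2,263.56/yr
Flood insurance — $1,497.24/yr
School district tax — $6,755.64/yr
City property tax — $1,989.84/yr
Combined annual = $2,263.56 + $1,497.24 + $6,755.64 + $1,989.84 = $12,506.28
Base monthly escrow = $12,506.28 ÷ 12 = $1,042.19
Shortage spread = $954.96 ÷ 12 = $79.58/mo
New monthly escrow = $1,042.19 + $79.58 = $1,121.77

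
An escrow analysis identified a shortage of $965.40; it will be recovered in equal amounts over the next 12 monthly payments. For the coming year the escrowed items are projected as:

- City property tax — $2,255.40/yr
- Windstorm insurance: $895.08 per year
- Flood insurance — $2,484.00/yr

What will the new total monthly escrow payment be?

$549.99

City property tax — $2,255.40 annually
Windstorm insurance — $895.08 annually
Flood insurance — $2,484.00 annually
Total annual escrow = $2,255.40 + $895.08 + $2,484.00 = $5,634.48
Monthly = $5,634.48 ÷ 12 = $469.54
Monthly shortage recovery: $965.40 / 12 = $80.45
New monthly escrow = $469.54 + $80.45 = $549.99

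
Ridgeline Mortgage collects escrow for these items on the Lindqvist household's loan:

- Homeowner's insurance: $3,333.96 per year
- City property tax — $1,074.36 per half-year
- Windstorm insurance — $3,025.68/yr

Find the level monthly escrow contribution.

$709.03

Homeowner's insurance: $3,333.96 annually
City property tax: $1,074.36 × 2 = $2,148.72 annually
Windstorm insurance: $3,025.68 annually
Total per year = $3,333.96 + $2,148.72 + $3,025.68 = $8,508.36
Monthly escrow = $8,508.36 ÷ 12 = $709.03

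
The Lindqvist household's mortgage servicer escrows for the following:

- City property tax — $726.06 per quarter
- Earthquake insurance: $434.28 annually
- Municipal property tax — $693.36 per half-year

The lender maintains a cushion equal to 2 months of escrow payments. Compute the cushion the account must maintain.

$787.54

City property tax: $726.06 × 4 = $2,904.24 per year
Earthquake insurance: $434.28 per year
Municipal property tax: $693.36 × 2 = $1,386.72 per year
Annual escrow total = $2,904.24 + $434.28 + $1,386.72 = $4,725.24
Monthly escrow = $4,725.24 ÷ 12 = $393.77
Cushion = 2 × $393.77 = $787.54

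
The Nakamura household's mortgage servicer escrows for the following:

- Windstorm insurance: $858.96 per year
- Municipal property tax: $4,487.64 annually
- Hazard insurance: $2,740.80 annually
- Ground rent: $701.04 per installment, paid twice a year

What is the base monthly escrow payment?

$790.79

Windstorm insurance: $858.96 per year
Municipal property tax: $4,487.64 per year
Hazard insurance: $2,740.80 per year
Ground rent: $701.04 × 2 = $1,402.08 per year
Combined annual = $9,489.48
Monthly = $9,489.48 ÷ 12 = $790.79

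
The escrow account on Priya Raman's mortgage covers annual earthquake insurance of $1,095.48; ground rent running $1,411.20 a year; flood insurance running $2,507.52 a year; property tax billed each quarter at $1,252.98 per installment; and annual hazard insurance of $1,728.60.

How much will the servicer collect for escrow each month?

Earthquake insurance: $1,095.48 per year
Ground rent: $1,411.20 per year
Flood insurance: $2,507.52 per year
Property tax: $1,252.98 × 4 = $5,011.92 per year
Hazard insurance: $1,728.60 per year
Yearly total = $1,095.48 + $1,411.20 + $2,507.52 + $5,011.92 + $1,728.60 = $11,754.72
Monthly escrow = $11,754.72 ÷ 12 = $979.56

$979.56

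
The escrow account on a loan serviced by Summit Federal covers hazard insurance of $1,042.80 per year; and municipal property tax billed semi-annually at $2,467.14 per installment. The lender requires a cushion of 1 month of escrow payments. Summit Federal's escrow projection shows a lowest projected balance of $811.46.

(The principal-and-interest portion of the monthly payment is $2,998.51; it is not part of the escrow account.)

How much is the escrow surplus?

$313.37

Hazard insurance: $1,042.80
Municipal property tax: $2,467.14 × 2 = $4,934.28
Yearly total = $1,042.80 + $4,934.28 = $5,977.08
Per month = $5,977.08 / 12 = $498.09
Required reserve = 1 × $498.09 = $498.09
Excess over cushion: $811.46 − $498.09 = $313.37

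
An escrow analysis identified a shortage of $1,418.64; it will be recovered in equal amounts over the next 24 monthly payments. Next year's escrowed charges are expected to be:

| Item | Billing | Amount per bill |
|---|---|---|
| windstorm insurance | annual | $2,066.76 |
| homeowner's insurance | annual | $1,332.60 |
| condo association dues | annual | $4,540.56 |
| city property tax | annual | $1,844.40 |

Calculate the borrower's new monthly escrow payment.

Windstorm insurance = $2,066.76 annually
Homeowner's insurance = $1,332.60 annually
Condo association dues = $4,540.56 annually
City property tax = $1,844.40 annually
Annual escrow total = $9,784.32
Monthly escrow = $9,784.32 / 12 = $815.36
Monthly shortage recovery: $1,418.64 ÷ 24 = $59.11
Adjusted monthly = $815.36 + $59.11 = $874.47

$874.47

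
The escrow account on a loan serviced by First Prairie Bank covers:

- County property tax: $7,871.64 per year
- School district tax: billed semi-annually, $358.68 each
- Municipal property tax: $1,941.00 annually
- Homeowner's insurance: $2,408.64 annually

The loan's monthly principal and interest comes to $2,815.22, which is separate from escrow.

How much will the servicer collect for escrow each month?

County property tax = $7,871.64/yr
School district tax = $358.68 × 2 = $717.36/yr
Municipal property tax = $1,941.00/yr
Homeowner's insurance = $2,408.64/yr
Combined annual = $7,871.64 + $717.36 + $1,941.00 + $2,408.64 = $12,938.64
Per month = $12,938.64 / 12 = $1,078.22

$1,078.22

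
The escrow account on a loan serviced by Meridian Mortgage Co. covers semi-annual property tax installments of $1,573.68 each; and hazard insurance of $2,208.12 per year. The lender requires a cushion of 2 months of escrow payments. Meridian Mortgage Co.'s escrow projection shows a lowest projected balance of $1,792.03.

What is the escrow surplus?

Property tax: $1,573.68 × 2 = $3,147.36 annually
Hazard insurance: $2,208.12 annually
Combined annual = $3,147.36 + $2,208.12 = $5,355.48
Per month = $5,355.48 / 12 = $446.29
Required reserve = 2 × $446.29 = $892.58
Surplus = $1,792.03 − $892.58 = $899.45

$899.45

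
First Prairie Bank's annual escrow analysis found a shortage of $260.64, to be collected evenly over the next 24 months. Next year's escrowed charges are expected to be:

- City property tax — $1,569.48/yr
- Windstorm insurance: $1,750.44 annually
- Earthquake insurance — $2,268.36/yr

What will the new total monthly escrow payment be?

$476.55

City property tax = $1,569.48/yr
Windstorm insurance = $1,750.44/yr
Earthquake insurance = $2,268.36/yr
Total per year = $1,569.48 + $1,750.44 + $2,268.36 = $5,588.28
Per month = $5,588.28 ÷ 12 = $465.69
Shortage per month = $260.64 ÷ 24 = $10.86
Adjusted monthly = $465.69 + $10.86 = $476.55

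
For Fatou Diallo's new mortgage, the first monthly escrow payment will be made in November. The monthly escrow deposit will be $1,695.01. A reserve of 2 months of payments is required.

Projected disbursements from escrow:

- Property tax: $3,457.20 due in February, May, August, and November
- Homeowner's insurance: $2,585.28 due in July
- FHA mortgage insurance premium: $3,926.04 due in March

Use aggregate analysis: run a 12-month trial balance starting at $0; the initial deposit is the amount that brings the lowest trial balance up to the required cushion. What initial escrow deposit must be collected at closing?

$6,780.04

Cushion = 2 × $1,695.01 = $3,390.02
Trial balance (start $0, +$1,695.01 each month, − disbursements):
  Nov: +$1,695.01 − $3,457.20 → -$1,762.19
  Dec: +$1,695.01 → -$67.18
  Jan: +$1,695.01 → $1,627.83
  Feb: +$1,695.01 − $3,457.20 → -$134.36
  Mar: +$1,695.01 − $3,926.04 → -$2,365.39
  Apr: +$1,695.01 → -$670.38
  May: +$1,695.01 − $3,457.20 → -$2,432.57
  Jun: +$1,695.01 → -$737.56
  Jul: +$1,695.01 − $2,585.28 → -$1,627.83
  Aug: +$1,695.01 − $3,457.20 → -$3,390.02
  Sep: +$1,695.01 → -$1,695.01
  Oct: +$1,695.01 → $0.00
Lowest trial balance = -$3,390.02 (Aug)
Initial deposit = cushion − low point = $3,390.02 − (-$3,390.02) = $6,780.04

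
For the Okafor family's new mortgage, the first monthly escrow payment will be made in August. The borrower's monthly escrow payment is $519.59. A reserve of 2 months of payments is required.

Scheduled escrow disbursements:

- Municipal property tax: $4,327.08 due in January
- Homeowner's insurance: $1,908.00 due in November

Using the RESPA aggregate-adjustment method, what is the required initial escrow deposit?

Cushion = 2 × $519.59 = $1,039.18
Trial balance (start $0, +$519.59 each month, − disbursements):
  Aug: +$519.59 → $519.59
  Sep: +$519.59 → $1,039.18
  Oct: +$519.59 → $1,558.77
  Nov: +$519.59 − $1,908.00 → $170.36
  Dec: +$519.59 → $689.95
  Jan: +$519.59 − $4,327.08 → -$3,117.54
  Feb: +$519.59 → -$2,597.95
  Mar: +$519.59 → -$2,078.36
  Apr: +$519.59 → -$1,558.77
  May: +$519.59 → -$1,039.18
  Jun: +$519.59 → -$519.59
  Jul: +$519.59 → $0.00
Lowest trial balance = -$3,117.54 (Jan)
Initial deposit = cushion − low point = $1,039.18 − (-$3,117.54) = $4,156.72

$4,156.72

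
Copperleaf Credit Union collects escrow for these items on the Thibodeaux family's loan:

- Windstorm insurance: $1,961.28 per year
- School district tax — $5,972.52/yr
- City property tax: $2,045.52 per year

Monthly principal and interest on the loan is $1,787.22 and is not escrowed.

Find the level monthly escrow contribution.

Windstorm insurance = $1,961.28 per year
School district tax = $5,972.52 per year
City property tax = $2,045.52 per year
Combined annual = $1,961.28 + $5,972.52 + $2,045.52 = $9,979.32
Per month = $9,979.32 / 12 = $831.61

$831.61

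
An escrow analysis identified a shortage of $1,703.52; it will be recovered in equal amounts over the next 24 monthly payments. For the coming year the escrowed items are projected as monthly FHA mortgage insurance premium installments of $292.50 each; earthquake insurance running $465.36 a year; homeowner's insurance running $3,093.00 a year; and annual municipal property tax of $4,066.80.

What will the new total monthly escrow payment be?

$998.91

FHA mortgage insurance premium — $292.50 × 12 = $3,510.00/yr
Earthquake insurance — $465.36/yr
Homeowner's insurance — $3,093.00/yr
Municipal property tax — $4,066.80/yr
Combined annual = $3,510.00 + $465.36 + $3,093.00 + $4,066.80 = $11,135.16
Monthly escrow = $11,135.16 ÷ 12 = $927.93
Shortage per month = $1,703.52 ÷ 24 = $70.98
Adjusted monthly = $927.93 + $70.98 = $998.91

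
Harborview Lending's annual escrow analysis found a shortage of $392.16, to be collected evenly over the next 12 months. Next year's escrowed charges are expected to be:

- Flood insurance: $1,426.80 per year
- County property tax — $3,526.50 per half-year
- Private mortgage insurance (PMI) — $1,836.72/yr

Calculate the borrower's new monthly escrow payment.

Flood insurance = $1,426.80 per year
County property tax = $3,526.50 × 2 = $7,053.00 per year
Private mortgage insurance (PMI) = $1,836.72 per year
Total per year = $1,426.80 + $7,053.00 + $1,836.72 = $10,316.52
Monthly escrow = $10,316.52 / 12 = $859.71
Shortage spread = $392.16 / 12 = $32.68/mo
New monthly escrow = $859.71 + $32.68 = $892.39

$892.39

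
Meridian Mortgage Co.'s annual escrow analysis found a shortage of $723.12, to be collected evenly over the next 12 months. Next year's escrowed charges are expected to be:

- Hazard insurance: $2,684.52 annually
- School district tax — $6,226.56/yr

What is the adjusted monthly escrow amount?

$802.85

Hazard insurance — $2,684.52/yr
School district tax — $6,226.56/yr
Total annual escrow = $2,684.52 + $6,226.56 = $8,911.08
Monthly = $8,911.08 / 12 = $742.59
Monthly shortage recovery: $723.12 ÷ 12 = $60.26
New monthly escrow = $742.59 + $60.26 = $802.85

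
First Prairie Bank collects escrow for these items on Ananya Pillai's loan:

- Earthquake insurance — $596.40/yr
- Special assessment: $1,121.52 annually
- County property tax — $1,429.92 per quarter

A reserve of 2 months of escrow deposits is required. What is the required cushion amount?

Earthquake insurance = $596.40
Special assessment = $1,121.52
County property tax = $1,429.92 × 4 = $5,719.68
Total annual escrow = $596.40 + $1,121.52 + $5,719.68 = $7,437.60
Monthly = $7,437.60 ÷ 12 = $619.80
Reserve = 2 × $619.80 = $1,239.60

$1,239.60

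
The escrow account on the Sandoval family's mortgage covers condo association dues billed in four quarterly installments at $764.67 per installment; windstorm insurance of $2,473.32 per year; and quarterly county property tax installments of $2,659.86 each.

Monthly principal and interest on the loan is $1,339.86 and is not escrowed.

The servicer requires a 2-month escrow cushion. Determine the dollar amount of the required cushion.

Condo association dues = $764.67 × 4 = $3,058.68 per year
Windstorm insurance = $2,473.32 per year
County property tax = $2,659.86 × 4 = $10,639.44 per year
Yearly total = $3,058.68 + $2,473.32 + $10,639.44 = $16,171.44
Monthly escrow = $16,171.44 / 12 = $1,347.62
Cushion = 2 × $1,347.62 = $2,695.24

$2,695.24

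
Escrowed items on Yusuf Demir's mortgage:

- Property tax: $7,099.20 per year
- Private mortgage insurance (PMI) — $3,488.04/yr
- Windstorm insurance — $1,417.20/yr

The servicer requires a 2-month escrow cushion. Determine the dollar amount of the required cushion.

$2,000.74

Property tax = $7,099.20/yr
Private mortgage insurance (PMI) = $3,488.04/yr
Windstorm insurance = $1,417.20/yr
Total annual escrow = $12,004.44
Monthly escrow = $12,004.44 / 12 = $1,000.37
Required cushion = 2 × $1,000.37 = $2,000.74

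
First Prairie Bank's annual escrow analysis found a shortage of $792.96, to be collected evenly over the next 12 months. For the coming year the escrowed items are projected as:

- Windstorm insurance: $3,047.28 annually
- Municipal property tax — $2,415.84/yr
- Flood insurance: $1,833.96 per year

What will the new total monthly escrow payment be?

$674.17

Windstorm insurance = $3,047.28 annually
Municipal property tax = $2,415.84 annually
Flood insurance = $1,833.96 annually
Annual escrow total = $3,047.28 + $2,415.84 + $1,833.96 = $7,297.08
Base monthly escrow = $7,297.08 ÷ 12 = $608.09
Monthly shortage recovery: $792.96 ÷ 12 = $66.08
New monthly escrow = $608.09 + $66.08 = $674.17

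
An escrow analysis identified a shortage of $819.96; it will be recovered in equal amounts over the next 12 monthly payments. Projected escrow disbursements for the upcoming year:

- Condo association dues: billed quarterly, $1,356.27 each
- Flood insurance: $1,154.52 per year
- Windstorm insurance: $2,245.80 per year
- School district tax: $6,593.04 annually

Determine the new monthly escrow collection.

$1,353.20

Condo association dues: $1,356.27 × 4 = $5,425.08
Flood insurance: $1,154.52
Windstorm insurance: $2,245.80
School district tax: $6,593.04
Total per year = $15,418.44
Monthly = $15,418.44 ÷ 12 = $1,284.87
Shortage per month = $819.96 / 12 = $68.33
New monthly escrow = $1,284.87 + $68.33 = $1,353.20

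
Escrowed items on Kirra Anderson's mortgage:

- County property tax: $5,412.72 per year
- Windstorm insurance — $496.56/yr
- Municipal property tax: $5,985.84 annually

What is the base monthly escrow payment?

County property tax = $5,412.72 per year
Windstorm insurance = $496.56 per year
Municipal property tax = $5,985.84 per year
Yearly total = $11,895.12
Base monthly escrow = $11,895.12 ÷ 12 = $991.26

$991.26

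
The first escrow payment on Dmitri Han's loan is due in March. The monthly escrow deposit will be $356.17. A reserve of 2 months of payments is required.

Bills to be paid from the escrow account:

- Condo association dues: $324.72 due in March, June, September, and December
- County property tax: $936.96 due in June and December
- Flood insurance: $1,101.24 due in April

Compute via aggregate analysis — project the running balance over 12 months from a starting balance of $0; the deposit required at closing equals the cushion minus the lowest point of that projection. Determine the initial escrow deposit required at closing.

$1,975.30

Cushion = 2 × $356.17 = $712.34
Trial balance (start $0, +$356.17 each month, − disbursements):
  Mar: +$356.17 − $324.72 → $31.45
  Apr: +$356.17 − $1,101.24 → -$713.62
  May: +$356.17 → -$357.45
  Jun: +$356.17 − $1,261.68 → -$1,262.96
  Jul: +$356.17 → -$906.79
  Aug: +$356.17 → -$550.62
  Sep: +$356.17 − $324.72 → -$519.17
  Oct: +$356.17 → -$163.00
  Nov: +$356.17 → $193.17
  Dec: +$356.17 − $1,261.68 → -$712.34
  Jan: +$356.17 → -$356.17
  Feb: +$356.17 → $0.00
Lowest trial balance = -$1,262.96 (Jun)
Initial deposit = cushion − low point = $712.34 − (-$1,262.96) = $1,975.30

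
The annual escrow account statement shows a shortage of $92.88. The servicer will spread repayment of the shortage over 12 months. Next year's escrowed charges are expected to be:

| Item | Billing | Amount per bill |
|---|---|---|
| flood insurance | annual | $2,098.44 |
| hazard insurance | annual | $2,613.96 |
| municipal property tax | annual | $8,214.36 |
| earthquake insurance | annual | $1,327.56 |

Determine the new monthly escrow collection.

$1,195.60

Flood insurance: $2,098.44 per year
Hazard insurance: $2,613.96 per year
Municipal property tax: $8,214.36 per year
Earthquake insurance: $1,327.56 per year
Total annual escrow = $14,254.32
Monthly escrow = $14,254.32 ÷ 12 = $1,187.86
Shortage per month = $92.88 / 12 = $7.74
New monthly escrow = $1,187.86 + $7.74 = $1,195.60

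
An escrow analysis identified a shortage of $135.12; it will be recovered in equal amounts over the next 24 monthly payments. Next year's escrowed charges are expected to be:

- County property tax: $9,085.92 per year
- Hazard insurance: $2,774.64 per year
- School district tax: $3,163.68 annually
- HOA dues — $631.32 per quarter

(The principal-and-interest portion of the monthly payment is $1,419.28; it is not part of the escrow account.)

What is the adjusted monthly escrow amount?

$1,468.09

County property tax — $9,085.92 annually
Hazard insurance — $2,774.64 annually
School district tax — $3,163.68 annually
HOA dues — $631.32 × 4 = $2,525.28 annually
Total per year = $17,549.52
Per month = $17,549.52 / 12 = $1,462.46
Shortage per month = $135.12 / 24 = $5.63
Adjusted monthly = $1,462.46 + $5.63 = $1,468.09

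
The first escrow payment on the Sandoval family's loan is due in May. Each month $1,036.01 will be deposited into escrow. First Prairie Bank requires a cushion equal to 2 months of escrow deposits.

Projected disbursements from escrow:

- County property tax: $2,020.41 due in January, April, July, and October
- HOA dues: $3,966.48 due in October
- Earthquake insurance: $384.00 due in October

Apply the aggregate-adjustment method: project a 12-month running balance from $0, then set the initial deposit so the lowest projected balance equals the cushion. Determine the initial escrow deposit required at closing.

$4,247.26

Cushion = 2 × $1,036.01 = $2,072.02
Trial balance (start $0, +$1,036.01 each month, − disbursements):
  May: +$1,036.01 → $1,036.01
  Jun: +$1,036.01 → $2,072.02
  Jul: +$1,036.01 − $2,020.41 → $1,087.62
  Aug: +$1,036.01 → $2,123.63
  Sep: +$1,036.01 → $3,159.64
  Oct: +$1,036.01 − $6,370.89 → -$2,175.24
  Nov: +$1,036.01 → -$1,139.23
  Dec: +$1,036.01 → -$103.22
  Jan: +$1,036.01 − $2,020.41 → -$1,087.62
  Feb: +$1,036.01 → -$51.61
  Mar: +$1,036.01 → $984.40
  Apr: +$1,036.01 − $2,020.41 → $0.00
Lowest trial balance = -$2,175.24 (Oct)
Initial deposit = cushion − low point = $2,072.02 − (-$2,175.24) = $4,247.26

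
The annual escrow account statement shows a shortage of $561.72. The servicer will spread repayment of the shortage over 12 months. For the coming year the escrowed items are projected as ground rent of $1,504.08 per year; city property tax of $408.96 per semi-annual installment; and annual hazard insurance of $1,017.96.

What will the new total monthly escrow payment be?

Ground rent = $1,504.08 annually
City property tax = $408.96 × 2 = $817.92 annually
Hazard insurance = $1,017.96 annually
Yearly total = $1,504.08 + $817.92 + $1,017.96 = $3,339.96
Base monthly escrow = $3,339.96 / 12 = $278.33
Monthly shortage recovery: $561.72 ÷ 12 = $46.81
Adjusted monthly = $278.33 + $46.81 = $325.14

$325.14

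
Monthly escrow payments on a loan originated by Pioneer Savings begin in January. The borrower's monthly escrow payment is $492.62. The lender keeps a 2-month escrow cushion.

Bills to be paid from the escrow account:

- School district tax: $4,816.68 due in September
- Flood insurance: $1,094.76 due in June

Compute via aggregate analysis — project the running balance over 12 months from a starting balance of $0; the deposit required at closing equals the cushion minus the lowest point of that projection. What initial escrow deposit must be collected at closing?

$2,463.10

Cushion = 2 × $492.62 = $985.24
Trial balance (start $0, +$492.62 each month, − disbursements):
  Jan: +$492.62 → $492.62
  Feb: +$492.62 → $985.24
  Mar: +$492.62 → $1,477.86
  Apr: +$492.62 → $1,970.48
  May: +$492.62 → $2,463.10
  Jun: +$492.62 − $1,094.76 → $1,860.96
  Jul: +$492.62 → $2,353.58
  Aug: +$492.62 → $2,846.20
  Sep: +$492.62 − $4,816.68 → -$1,477.86
  Oct: +$492.62 → -$985.24
  Nov: +$492.62 → -$492.62
  Dec: +$492.62 → $0.00
Lowest trial balance = -$1,477.86 (Sep)
Initial deposit = cushion − low point = $985.24 − (-$1,477.86) = $2,463.10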